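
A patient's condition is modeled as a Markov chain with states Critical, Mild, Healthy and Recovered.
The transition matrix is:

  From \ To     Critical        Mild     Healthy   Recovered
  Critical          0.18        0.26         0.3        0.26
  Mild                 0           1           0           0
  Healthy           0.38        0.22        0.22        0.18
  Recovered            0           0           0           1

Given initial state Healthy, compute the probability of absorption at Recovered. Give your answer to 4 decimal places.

Let h(s) be the probability of absorption at Recovered starting from transient state s. Then h(Recovered) = 1 and h(Mild) = 0. By first-step analysis:
h(Critical) = 0.18·h(Critical) + 0.26·0 + 0.3·h(Healthy) + 0.26·1
h(Healthy) = 0.38·h(Critical) + 0.22·0 + 0.22·h(Healthy) + 0.18·1
Solving: h(Critical) = 0.4886, h(Healthy) = 0.4688.
Starting from Healthy, the probability is 0.4688.

0.4688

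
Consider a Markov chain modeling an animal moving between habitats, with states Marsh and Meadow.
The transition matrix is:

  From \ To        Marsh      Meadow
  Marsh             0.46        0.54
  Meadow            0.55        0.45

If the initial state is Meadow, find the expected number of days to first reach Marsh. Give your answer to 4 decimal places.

Let t(s) be the expected number of days to first reach Marsh from state s, with t(Marsh) = 0. Conditioning on the first day:
t(Meadow) = 1 + 0.45·t(Meadow)
Solving: t(Meadow) = 1.8182.
Expected days from Meadow to Marsh: 1.8182.

1.8182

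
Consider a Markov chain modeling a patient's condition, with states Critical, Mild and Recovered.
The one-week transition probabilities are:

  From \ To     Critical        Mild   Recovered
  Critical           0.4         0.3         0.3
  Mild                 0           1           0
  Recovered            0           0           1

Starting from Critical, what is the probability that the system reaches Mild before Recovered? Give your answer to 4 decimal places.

0.5000

Let h(s) be the probability of absorption at Mild starting from transient state s. Then h(Mild) = 1 and h(Recovered) = 0. By first-step analysis:
h(Critical) = 0.4·h(Critical) + 0.3·1 + 0.3·0
Solving: h(Critical) = 0.5000.
Starting from Critical, the probability is 0.5000.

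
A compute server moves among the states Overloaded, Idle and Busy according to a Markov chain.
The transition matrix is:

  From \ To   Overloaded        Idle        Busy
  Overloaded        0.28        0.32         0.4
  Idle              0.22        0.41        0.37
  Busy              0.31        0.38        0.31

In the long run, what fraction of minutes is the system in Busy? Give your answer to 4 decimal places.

Let the stationary distribution be π with π = πP and π_1 + π_2 + π_3 = 1.
π_1 = 0.28·π_1 + 0.22·π_2 + 0.31·π_3
π_2 = 0.32·π_1 + 0.41·π_2 + 0.38·π_3
Solving with the normalization constraint gives π = (0.2682, 0.3752, 0.3566).
So the stationary probability of Busy is 0.3566.

0.3566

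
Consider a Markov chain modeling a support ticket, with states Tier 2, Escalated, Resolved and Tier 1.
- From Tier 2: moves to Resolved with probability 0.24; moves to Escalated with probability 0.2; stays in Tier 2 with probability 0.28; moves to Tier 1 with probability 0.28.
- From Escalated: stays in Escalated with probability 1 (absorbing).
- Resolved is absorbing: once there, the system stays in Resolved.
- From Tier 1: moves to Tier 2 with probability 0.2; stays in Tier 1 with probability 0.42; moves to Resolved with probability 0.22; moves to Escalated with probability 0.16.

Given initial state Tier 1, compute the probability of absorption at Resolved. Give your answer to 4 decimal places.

0.5708

Let h(s) be the probability of absorption at Resolved starting from transient state s. Then h(Resolved) = 1 and h(Escalated) = 0. By first-step analysis:
h(Tier 2) = 0.28·h(Tier 2) + 0.2·0 + 0.24·1 + 0.28·h(Tier 1)
h(Tier 1) = 0.2·h(Tier 2) + 0.16·0 + 0.22·1 + 0.42·h(Tier 1)
Solving: h(Tier 2) = 0.5553, h(Tier 1) = 0.5708.
Starting from Tier 1, the probability is 0.5708.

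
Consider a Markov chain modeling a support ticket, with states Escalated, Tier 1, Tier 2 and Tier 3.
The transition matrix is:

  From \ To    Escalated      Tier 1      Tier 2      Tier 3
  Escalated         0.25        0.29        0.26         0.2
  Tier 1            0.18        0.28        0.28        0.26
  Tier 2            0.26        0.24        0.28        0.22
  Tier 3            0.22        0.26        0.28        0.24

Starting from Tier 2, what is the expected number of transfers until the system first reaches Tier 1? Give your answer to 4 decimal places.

3.8937

Let t(s) be the expected number of transfers to first reach Tier 1 from state s, with t(Tier 1) = 0. Conditioning on the first transfer:
t(Escalated) = 1 + 0.25·t(Escalated) + 0.26·t(Tier 2) + 0.2·t(Tier 3)
t(Tier 2) = 1 + 0.26·t(Escalated) + 0.28·t(Tier 2) + 0.22·t(Tier 3)
t(Tier 3) = 1 + 0.22·t(Escalated) + 0.28·t(Tier 2) + 0.24·t(Tier 3)
Solving: t(Escalated) = 3.7024, t(Tier 2) = 3.8937, t(Tier 3) = 3.8220.
Expected transfers from Tier 2 to Tier 1: 3.8937.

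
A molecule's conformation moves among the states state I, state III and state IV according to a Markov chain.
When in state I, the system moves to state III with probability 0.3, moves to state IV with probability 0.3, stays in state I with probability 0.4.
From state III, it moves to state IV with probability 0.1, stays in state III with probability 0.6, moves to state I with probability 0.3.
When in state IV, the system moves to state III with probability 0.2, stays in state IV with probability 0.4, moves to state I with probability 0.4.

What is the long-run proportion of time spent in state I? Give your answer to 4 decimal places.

Let the stationary distribution be π with π = πP and π_1 + π_2 + π_3 = 1.
π_1 = 0.4·π_1 + 0.3·π_2 + 0.4·π_3
π_2 = 0.3·π_1 + 0.6·π_2 + 0.2·π_3
Solving with the normalization constraint gives π = (0.3607, 0.3934, 0.2459).
So the stationary probability of state I is 0.3607.

0.3607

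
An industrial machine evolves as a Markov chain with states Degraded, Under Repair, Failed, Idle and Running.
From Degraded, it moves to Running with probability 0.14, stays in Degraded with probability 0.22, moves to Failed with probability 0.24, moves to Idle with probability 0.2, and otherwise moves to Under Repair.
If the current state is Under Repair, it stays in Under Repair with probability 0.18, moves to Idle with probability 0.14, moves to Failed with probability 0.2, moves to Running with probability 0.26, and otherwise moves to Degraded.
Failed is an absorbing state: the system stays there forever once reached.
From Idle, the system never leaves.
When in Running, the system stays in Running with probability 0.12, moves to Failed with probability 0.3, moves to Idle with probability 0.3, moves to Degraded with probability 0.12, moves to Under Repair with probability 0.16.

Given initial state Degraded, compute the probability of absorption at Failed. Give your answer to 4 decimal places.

0.5419

Let h(s) be the probability of absorption at Failed starting from transient state s. Then h(Failed) = 1 and h(Idle) = 0. By first-step analysis:
h(Degraded) = 0.22·h(Degraded) + 0.2·h(Under Repair) + 0.24·1 + 0.2·0 + 0.14·h(Running)
h(Under Repair) = 0.22·h(Degraded) + 0.18·h(Under Repair) + 0.2·1 + 0.14·0 + 0.26·h(Running)
h(Running) = 0.12·h(Degraded) + 0.16·h(Under Repair) + 0.3·1 + 0.3·0 + 0.12·h(Running)
Solving: h(Degraded) = 0.5419, h(Under Repair) = 0.5527, h(Running) = 0.5153.
Starting from Degraded, the probability is 0.5419.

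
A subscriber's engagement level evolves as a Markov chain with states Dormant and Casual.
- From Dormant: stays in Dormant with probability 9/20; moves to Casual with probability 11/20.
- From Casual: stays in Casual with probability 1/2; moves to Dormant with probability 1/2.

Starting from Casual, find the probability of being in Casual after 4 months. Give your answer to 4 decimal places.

Propagate the distribution vector 4 months from Casual.
After 0 months: (0.0000, 1.0000)
After 1 month: (0.5000, 0.5000)
After 2 months: (0.4750, 0.5250)
After 3 months: (0.4763, 0.5238)
After 4 months: (0.4762, 0.5238)
P(in Casual after 4 months) = 0.5238

0.5238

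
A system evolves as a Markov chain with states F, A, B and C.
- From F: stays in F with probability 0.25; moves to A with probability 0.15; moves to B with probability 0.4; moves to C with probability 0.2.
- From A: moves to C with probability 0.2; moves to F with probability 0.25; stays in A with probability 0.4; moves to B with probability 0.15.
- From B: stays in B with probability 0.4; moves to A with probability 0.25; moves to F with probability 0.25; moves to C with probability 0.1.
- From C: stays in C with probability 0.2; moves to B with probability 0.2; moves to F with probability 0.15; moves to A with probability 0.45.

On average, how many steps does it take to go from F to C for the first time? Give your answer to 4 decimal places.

6.0194

Let t(s) be the expected number of steps to first reach C from state s, with t(C) = 0. Conditioning on the first step:
t(F) = 1 + 0.25·t(F) + 0.15·t(A) + 0.4·t(B)
t(A) = 1 + 0.25·t(F) + 0.4·t(A) + 0.15·t(B)
t(B) = 1 + 0.25·t(F) + 0.25·t(A) + 0.4·t(B)
Solving: t(F) = 6.0194, t(A) = 5.8252, t(B) = 6.6019.
Expected steps from F to C: 6.0194.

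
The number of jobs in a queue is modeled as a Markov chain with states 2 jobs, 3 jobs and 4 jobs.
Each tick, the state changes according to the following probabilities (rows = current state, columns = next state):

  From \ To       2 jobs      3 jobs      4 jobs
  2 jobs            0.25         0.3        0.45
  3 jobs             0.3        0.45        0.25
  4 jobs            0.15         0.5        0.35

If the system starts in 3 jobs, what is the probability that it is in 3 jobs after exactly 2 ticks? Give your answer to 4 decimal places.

Sum over the intermediate state after 1 tick:
P = P(3 jobs→2 jobs)·P(2 jobs→3 jobs) + P(3 jobs→3 jobs)·P(3 jobs→3 jobs) + P(3 jobs→4 jobs)·P(4 jobs→3 jobs)
  = 0.3×0.3 + 0.45×0.45 + 0.25×0.5
  = 0.0900 + 0.2025 + 0.1250 = 0.4175

0.4175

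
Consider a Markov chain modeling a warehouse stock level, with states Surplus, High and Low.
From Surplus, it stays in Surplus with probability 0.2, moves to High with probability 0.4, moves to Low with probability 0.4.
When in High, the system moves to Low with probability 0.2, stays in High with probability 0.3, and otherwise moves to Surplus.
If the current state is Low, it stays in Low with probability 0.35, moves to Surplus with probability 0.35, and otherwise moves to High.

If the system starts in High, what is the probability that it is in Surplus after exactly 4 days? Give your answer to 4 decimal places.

0.3466

Propagate the distribution vector 4 days from High.
After 0 days: (0.0000, 1.0000, 0.0000)
After 1 day: (0.5000, 0.3000, 0.2000)
After 2 days: (0.3200, 0.3500, 0.3300)
After 3 days: (0.3545, 0.3320, 0.3135)
After 4 days: (0.3466, 0.3355, 0.3179)
P(in Surplus after 4 days) = 0.3466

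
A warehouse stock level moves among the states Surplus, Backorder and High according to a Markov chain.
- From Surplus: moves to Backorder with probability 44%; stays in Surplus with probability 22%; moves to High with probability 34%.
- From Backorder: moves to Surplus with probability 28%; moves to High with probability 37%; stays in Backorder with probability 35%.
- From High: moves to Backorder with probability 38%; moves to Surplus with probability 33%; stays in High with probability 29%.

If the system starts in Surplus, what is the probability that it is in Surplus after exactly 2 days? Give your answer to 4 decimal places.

0.2838

Sum over the intermediate state after 1 day:
P = P(Surplus→Surplus)·P(Surplus→Surplus) + P(Surplus→Backorder)·P(Backorder→Surplus) + P(Surplus→High)·P(High→Surplus)
  = 0.22×0.22 + 0.44×0.28 + 0.34×0.33
  = 0.0484 + 0.1232 + 0.1122 = 0.2838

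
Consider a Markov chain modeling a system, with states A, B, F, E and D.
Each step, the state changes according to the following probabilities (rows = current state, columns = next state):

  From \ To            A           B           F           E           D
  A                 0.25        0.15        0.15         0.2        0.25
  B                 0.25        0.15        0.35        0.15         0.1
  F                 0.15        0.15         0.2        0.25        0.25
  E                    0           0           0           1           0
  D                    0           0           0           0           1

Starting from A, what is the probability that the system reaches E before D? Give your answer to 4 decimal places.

0.4703

Let h(s) be the probability of absorption at E starting from transient state s. Then h(E) = 1 and h(D) = 0. By first-step analysis:
h(A) = 0.25·h(A) + 0.15·h(B) + 0.15·h(F) + 0.2·1 + 0.25·0
h(B) = 0.25·h(A) + 0.15·h(B) + 0.35·h(F) + 0.15·1 + 0.1·0
h(F) = 0.15·h(A) + 0.15·h(B) + 0.2·h(F) + 0.25·1 + 0.25·0
Solving: h(A) = 0.4703, h(B) = 0.5199, h(F) = 0.4982.
Starting from A, the probability is 0.4703.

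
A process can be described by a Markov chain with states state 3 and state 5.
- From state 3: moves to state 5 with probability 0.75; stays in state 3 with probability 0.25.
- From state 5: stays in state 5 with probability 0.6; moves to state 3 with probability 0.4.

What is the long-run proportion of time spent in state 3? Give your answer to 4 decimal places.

Let the stationary distribution be π with π = πP and π_1 + π_2 = 1.
π_1 = 0.25·π_1 + 0.4·π_2
Solving with the normalization constraint gives π = (0.3478, 0.6522).
So the stationary probability of state 3 is 0.3478.

0.3478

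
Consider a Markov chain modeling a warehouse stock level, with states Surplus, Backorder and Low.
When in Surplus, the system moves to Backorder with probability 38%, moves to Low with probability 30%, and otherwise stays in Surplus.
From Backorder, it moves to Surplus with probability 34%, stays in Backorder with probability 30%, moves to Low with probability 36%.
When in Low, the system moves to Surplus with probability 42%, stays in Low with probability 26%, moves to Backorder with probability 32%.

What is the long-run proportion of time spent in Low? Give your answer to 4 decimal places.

Let the stationary distribution be π with π = πP and π_1 + π_2 + π_3 = 1.
π_1 = 0.32·π_1 + 0.34·π_2 + 0.42·π_3
π_2 = 0.38·π_1 + 0.3·π_2 + 0.32·π_3
Solving with the normalization constraint gives π = (0.3575, 0.3348, 0.3078).
So the stationary probability of Low is 0.3078.

0.3078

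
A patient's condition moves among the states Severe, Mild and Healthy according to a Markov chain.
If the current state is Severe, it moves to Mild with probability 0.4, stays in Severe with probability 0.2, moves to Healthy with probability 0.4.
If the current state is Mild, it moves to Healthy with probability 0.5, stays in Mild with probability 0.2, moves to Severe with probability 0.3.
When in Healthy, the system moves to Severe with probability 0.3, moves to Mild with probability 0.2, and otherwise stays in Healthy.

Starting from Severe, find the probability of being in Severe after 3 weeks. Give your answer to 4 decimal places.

0.2720

Propagate the distribution vector 3 weeks from Severe.
After 0 weeks: (1.0000, 0.0000, 0.0000)
After 1 week: (0.2000, 0.4000, 0.4000)
After 2 weeks: (0.2800, 0.2400, 0.4800)
After 3 weeks: (0.2720, 0.2560, 0.4720)
P(in Severe after 3 weeks) = 0.2720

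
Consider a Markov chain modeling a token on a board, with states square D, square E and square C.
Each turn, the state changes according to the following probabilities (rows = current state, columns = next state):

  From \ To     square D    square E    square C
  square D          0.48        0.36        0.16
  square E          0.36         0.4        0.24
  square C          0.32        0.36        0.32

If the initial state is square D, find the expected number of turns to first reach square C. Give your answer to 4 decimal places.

5.2632

Let t(s) be the expected number of turns to first reach square C from state s, with t(square C) = 0. Conditioning on the first turn:
t(square D) = 1 + 0.48·t(square D) + 0.36·t(square E)
t(square E) = 1 + 0.36·t(square D) + 0.4·t(square E)
Solving: t(square D) = 5.2632, t(square E) = 4.8246.
Expected turns from square D to square C: 5.2632.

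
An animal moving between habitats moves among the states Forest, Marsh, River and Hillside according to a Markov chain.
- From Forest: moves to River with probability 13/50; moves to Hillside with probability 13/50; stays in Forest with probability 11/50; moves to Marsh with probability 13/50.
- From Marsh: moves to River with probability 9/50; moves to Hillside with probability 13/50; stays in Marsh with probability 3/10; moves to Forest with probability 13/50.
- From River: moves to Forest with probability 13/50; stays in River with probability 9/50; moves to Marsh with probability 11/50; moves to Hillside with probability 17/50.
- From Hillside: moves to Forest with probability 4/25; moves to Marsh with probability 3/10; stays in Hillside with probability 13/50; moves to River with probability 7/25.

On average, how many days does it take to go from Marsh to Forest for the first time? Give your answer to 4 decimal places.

Let t(s) be the expected number of days to first reach Forest from state s, with t(Forest) = 0. Conditioning on the first day:
t(Marsh) = 1 + 0.3·t(Marsh) + 0.18·t(River) + 0.26·t(Hillside)
t(River) = 1 + 0.22·t(Marsh) + 0.18·t(River) + 0.34·t(Hillside)
t(Hillside) = 1 + 0.3·t(Marsh) + 0.28·t(River) + 0.26·t(Hillside)
Solving: t(Marsh) = 4.3041, t(River) = 4.3388, t(Hillside) = 4.7379.
Expected days from Marsh to Forest: 4.3041.

4.3041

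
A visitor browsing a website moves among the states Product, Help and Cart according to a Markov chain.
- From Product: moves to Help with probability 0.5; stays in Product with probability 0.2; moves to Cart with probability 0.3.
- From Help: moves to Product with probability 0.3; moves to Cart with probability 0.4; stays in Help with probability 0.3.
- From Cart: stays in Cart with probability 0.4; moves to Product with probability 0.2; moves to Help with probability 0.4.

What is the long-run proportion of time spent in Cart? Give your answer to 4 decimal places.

Let the stationary distribution be π with π = πP and π_1 + π_2 + π_3 = 1.
π_1 = 0.2·π_1 + 0.3·π_2 + 0.2·π_3
π_2 = 0.5·π_1 + 0.3·π_2 + 0.4·π_3
Solving with the normalization constraint gives π = (0.2385, 0.3853, 0.3761).
So the stationary probability of Cart is 0.3761.

0.3761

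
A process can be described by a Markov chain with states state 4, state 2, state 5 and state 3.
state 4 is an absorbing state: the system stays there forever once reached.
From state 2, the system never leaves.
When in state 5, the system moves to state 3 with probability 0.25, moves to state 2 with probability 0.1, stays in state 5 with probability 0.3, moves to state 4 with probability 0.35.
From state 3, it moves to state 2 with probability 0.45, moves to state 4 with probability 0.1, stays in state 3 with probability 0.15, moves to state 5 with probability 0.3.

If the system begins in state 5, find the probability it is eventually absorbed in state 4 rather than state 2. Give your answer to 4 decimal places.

Let h(s) be the probability of absorption at state 4 starting from transient state s. Then h(state 4) = 1 and h(state 2) = 0. By first-step analysis:
h(state 5) = 0.35·1 + 0.1·0 + 0.3·h(state 5) + 0.25·h(state 3)
h(state 3) = 0.1·1 + 0.45·0 + 0.3·h(state 5) + 0.15·h(state 3)
Solving: h(state 5) = 0.6202, h(state 3) = 0.3365.
Starting from state 5, the probability is 0.6202.

0.6202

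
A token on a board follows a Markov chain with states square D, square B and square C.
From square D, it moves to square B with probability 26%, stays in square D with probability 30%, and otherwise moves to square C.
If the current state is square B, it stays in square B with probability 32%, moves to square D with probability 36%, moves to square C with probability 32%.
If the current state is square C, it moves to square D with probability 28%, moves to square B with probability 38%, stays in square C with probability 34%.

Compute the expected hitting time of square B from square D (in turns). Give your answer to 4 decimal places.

3.2468

Let t(s) be the expected number of turns to first reach square B from state s, with t(square B) = 0. Conditioning on the first turn:
t(square D) = 1 + 0.3·t(square D) + 0.44·t(square C)
t(square C) = 1 + 0.28·t(square D) + 0.34·t(square C)
Solving: t(square D) = 3.2468, t(square C) = 2.8926.
Expected turns from square D to square B: 3.2468.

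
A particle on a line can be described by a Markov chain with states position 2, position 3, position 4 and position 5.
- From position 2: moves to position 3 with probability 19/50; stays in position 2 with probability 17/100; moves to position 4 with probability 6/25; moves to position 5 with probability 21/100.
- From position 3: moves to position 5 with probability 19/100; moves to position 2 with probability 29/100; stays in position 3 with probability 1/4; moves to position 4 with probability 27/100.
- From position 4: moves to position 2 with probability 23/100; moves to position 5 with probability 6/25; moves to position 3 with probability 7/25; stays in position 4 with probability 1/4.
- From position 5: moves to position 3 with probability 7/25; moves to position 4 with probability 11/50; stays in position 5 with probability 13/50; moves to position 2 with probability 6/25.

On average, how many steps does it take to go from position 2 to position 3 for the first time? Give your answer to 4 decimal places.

Let t(s) be the expected number of steps to first reach position 3 from state s, with t(position 3) = 0. Conditioning on the first step:
t(position 2) = 1 + 0.17·t(position 2) + 0.24·t(position 4) + 0.21·t(position 5)
t(position 4) = 1 + 0.23·t(position 2) + 0.25·t(position 4) + 0.24·t(position 5)
t(position 5) = 1 + 0.24·t(position 2) + 0.22·t(position 4) + 0.26·t(position 5)
Solving: t(position 2) = 2.9997, t(position 4) = 3.3121, t(position 5) = 3.3089.
Expected steps from position 2 to position 3: 2.9997.

2.9997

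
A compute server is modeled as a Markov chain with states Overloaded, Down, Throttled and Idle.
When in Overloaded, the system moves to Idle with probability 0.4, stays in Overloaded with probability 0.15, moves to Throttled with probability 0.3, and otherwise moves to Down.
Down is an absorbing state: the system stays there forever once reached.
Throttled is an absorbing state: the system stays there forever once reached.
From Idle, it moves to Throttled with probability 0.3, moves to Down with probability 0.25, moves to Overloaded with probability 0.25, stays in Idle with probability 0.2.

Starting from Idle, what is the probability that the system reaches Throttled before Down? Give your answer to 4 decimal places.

0.5690

Let h(s) be the probability of absorption at Throttled starting from transient state s. Then h(Throttled) = 1 and h(Down) = 0. By first-step analysis:
h(Overloaded) = 0.15·h(Overloaded) + 0.15·0 + 0.3·1 + 0.4·h(Idle)
h(Idle) = 0.25·h(Overloaded) + 0.25·0 + 0.3·1 + 0.2·h(Idle)
Solving: h(Overloaded) = 0.6207, h(Idle) = 0.5690.
Starting from Idle, the probability is 0.5690.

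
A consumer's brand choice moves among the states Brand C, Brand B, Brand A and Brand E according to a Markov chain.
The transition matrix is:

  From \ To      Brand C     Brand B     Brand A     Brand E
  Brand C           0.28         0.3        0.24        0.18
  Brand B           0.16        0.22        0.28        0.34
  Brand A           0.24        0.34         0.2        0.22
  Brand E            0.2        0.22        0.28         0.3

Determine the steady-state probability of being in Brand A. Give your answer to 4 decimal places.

0.2512

Let the stationary distribution be π with π = πP and π_1 + π_2 + π_3 + π_4 = 1.
π_1 = 0.28·π_1 + 0.16·π_2 + 0.24·π_3 + 0.2·π_4
π_2 = 0.3·π_1 + 0.22·π_2 + 0.34·π_3 + 0.22·π_4
π_3 = 0.24·π_1 + 0.28·π_2 + 0.2·π_3 + 0.28·π_4
Solving with the normalization constraint gives π = (0.2167, 0.2675, 0.2512, 0.2646).
So the stationary probability of Brand A is 0.2512.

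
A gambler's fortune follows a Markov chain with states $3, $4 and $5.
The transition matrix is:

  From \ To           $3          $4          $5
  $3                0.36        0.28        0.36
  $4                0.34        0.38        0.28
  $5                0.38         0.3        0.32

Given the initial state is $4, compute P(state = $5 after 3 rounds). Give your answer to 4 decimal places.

Propagate the distribution vector 3 rounds from $4.
After 0 rounds: (0.0000, 1.0000, 0.0000)
After 1 round: (0.3400, 0.3800, 0.2800)
After 2 rounds: (0.3580, 0.3236, 0.3184)
After 3 rounds: (0.3599, 0.3187, 0.3214)
P(in $5 after 3 rounds) = 0.3214

0.3214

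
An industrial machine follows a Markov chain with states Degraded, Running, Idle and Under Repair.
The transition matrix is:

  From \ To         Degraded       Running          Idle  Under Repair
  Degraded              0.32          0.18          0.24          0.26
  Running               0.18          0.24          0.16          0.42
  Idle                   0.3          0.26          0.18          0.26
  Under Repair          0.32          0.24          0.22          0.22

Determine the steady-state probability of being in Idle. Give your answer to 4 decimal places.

0.2039

Let the stationary distribution be π with π = πP and π_1 + π_2 + π_3 + π_4 = 1.
π_1 = 0.32·π_1 + 0.18·π_2 + 0.3·π_3 + 0.32·π_4
π_2 = 0.18·π_1 + 0.24·π_2 + 0.26·π_3 + 0.24·π_4
π_3 = 0.24·π_1 + 0.16·π_2 + 0.18·π_3 + 0.22·π_4
Solving with the normalization constraint gives π = (0.2841, 0.2270, 0.2039, 0.2849).
So the stationary probability of Idle is 0.2039.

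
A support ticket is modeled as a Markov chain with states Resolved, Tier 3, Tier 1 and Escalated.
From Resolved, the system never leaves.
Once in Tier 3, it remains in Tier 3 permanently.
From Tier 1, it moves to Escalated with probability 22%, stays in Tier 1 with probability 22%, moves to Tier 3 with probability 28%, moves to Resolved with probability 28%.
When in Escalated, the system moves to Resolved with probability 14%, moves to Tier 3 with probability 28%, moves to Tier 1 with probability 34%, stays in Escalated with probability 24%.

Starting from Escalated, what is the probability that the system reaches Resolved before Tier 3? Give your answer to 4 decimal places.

Let h(s) be the probability of absorption at Resolved starting from transient state s. Then h(Resolved) = 1 and h(Tier 3) = 0. By first-step analysis:
h(Tier 1) = 0.28·1 + 0.28·0 + 0.22·h(Tier 1) + 0.22·h(Escalated)
h(Escalated) = 0.14·1 + 0.28·0 + 0.34·h(Tier 1) + 0.24·h(Escalated)
Solving: h(Tier 1) = 0.4703, h(Escalated) = 0.3946.
Starting from Escalated, the probability is 0.3946.

0.3946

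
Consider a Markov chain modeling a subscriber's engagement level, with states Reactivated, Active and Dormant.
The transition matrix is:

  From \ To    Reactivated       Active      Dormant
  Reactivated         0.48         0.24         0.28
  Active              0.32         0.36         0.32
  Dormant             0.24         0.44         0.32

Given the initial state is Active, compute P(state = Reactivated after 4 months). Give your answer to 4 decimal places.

Propagate the distribution vector 4 months from Active.
After 0 months: (0.0000, 1.0000, 0.0000)
After 1 month: (0.3200, 0.3600, 0.3200)
After 2 months: (0.3456, 0.3472, 0.3072)
After 3 months: (0.3507, 0.3431, 0.3062)
After 4 months: (0.3516, 0.3424, 0.3060)
P(in Reactivated after 4 months) = 0.3516

0.3516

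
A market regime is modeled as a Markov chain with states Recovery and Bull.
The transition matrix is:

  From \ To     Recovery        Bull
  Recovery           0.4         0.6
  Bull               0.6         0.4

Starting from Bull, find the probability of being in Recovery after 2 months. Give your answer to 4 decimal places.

Sum over the intermediate state after 1 month:
P = P(Bull→Recovery)·P(Recovery→Recovery) + P(Bull→Bull)·P(Bull→Recovery)
  = 0.6×0.4 + 0.4×0.6
  = 0.2400 + 0.2400 = 0.4800

0.4800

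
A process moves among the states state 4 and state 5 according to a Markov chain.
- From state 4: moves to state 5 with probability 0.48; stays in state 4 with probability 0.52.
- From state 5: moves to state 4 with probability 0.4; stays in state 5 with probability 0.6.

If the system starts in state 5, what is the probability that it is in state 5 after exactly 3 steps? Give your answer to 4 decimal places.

Propagate the distribution vector 3 steps from state 5.
After 0 steps: (0.0000, 1.0000)
After 1 step: (0.4000, 0.6000)
After 2 steps: (0.4480, 0.5520)
After 3 steps: (0.4538, 0.5462)
P(in state 5 after 3 steps) = 0.5462

0.5462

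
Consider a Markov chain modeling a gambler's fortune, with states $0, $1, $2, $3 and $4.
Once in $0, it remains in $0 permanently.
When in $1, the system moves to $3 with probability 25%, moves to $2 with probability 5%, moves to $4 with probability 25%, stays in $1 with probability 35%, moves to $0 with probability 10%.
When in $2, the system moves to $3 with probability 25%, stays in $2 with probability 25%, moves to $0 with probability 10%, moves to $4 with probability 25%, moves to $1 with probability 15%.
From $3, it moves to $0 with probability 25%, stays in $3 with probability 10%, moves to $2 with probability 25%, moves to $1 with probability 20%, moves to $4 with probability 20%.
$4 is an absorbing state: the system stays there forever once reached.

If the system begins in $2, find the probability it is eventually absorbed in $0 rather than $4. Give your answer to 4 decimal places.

0.3567

Let h(s) be the probability of absorption at $0 starting from transient state s. Then h($0) = 1 and h($4) = 0. By first-step analysis:
h($1) = 0.1·1 + 0.35·h($1) + 0.05·h($2) + 0.25·h($3) + 0.25·0
h($2) = 0.1·1 + 0.15·h($1) + 0.25·h($2) + 0.25·h($3) + 0.25·0
h($3) = 0.25·1 + 0.2·h($1) + 0.25·h($2) + 0.1·h($3) + 0.2·0
Solving: h($1) = 0.3567, h($2) = 0.3567, h($3) = 0.4561.
Starting from $2, the probability is 0.3567.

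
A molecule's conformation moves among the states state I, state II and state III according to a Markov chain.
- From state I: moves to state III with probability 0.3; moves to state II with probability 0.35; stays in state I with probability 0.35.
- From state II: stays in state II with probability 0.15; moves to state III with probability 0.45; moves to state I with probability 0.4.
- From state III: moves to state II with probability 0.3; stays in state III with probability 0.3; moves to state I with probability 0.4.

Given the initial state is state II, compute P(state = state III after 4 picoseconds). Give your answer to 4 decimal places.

Propagate the distribution vector 4 picoseconds from state II.
After 0 picoseconds: (0.0000, 1.0000, 0.0000)
After 1 picosecond: (0.4000, 0.1500, 0.4500)
After 2 picoseconds: (0.3800, 0.2975, 0.3225)
After 3 picoseconds: (0.3810, 0.2744, 0.3446)
After 4 picoseconds: (0.3810, 0.2779, 0.3412)
P(in state III after 4 picoseconds) = 0.3412

0.3412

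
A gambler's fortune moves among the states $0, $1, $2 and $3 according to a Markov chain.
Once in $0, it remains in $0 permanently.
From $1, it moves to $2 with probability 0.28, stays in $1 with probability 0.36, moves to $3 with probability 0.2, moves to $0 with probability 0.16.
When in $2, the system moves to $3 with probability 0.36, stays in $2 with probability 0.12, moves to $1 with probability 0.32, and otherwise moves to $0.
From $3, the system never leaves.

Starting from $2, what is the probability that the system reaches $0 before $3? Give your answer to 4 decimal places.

0.3784

Let h(s) be the probability of absorption at $0 starting from transient state s. Then h($0) = 1 and h($3) = 0. By first-step analysis:
h($1) = 0.16·1 + 0.36·h($1) + 0.28·h($2) + 0.2·0
h($2) = 0.2·1 + 0.32·h($1) + 0.12·h($2) + 0.36·0
Solving: h($1) = 0.4155, h($2) = 0.3784.
Starting from $2, the probability is 0.3784.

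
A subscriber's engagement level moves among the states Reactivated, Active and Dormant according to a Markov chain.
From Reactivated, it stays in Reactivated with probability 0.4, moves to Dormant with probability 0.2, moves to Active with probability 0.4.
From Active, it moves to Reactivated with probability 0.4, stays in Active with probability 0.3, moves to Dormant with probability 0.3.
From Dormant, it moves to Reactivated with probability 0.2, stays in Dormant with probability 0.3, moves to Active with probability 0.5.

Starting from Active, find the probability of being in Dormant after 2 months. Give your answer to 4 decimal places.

Sum over the intermediate state after 1 month:
P = P(Active→Reactivated)·P(Reactivated→Dormant) + P(Active→Active)·P(Active→Dormant) + P(Active→Dormant)·P(Dormant→Dormant)
  = 0.4×0.2 + 0.3×0.3 + 0.3×0.3
  = 0.0800 + 0.0900 + 0.0900 = 0.2600

0.2600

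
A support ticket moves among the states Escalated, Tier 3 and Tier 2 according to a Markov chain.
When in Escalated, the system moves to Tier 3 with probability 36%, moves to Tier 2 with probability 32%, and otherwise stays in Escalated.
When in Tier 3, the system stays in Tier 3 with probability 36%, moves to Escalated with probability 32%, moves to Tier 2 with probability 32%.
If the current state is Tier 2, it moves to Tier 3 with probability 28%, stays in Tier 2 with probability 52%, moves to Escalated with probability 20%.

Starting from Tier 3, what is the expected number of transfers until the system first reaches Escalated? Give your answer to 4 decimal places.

Let t(s) be the expected number of transfers to first reach Escalated from state s, with t(Escalated) = 0. Conditioning on the first transfer:
t(Tier 3) = 1 + 0.36·t(Tier 3) + 0.32·t(Tier 2)
t(Tier 2) = 1 + 0.28·t(Tier 3) + 0.52·t(Tier 2)
Solving: t(Tier 3) = 3.6765, t(Tier 2) = 4.2279.
Expected transfers from Tier 3 to Escalated: 3.6765.

3.6765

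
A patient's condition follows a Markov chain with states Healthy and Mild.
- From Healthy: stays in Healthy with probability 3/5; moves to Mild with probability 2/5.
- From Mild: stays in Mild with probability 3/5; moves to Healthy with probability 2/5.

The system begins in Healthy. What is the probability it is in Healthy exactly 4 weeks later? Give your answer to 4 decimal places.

Propagate the distribution vector 4 weeks from Healthy.
After 0 weeks: (1.0000, 0.0000)
After 1 week: (0.6000, 0.4000)
After 2 weeks: (0.5200, 0.4800)
After 3 weeks: (0.5040, 0.4960)
After 4 weeks: (0.5008, 0.4992)
P(in Healthy after 4 weeks) = 0.5008

0.5008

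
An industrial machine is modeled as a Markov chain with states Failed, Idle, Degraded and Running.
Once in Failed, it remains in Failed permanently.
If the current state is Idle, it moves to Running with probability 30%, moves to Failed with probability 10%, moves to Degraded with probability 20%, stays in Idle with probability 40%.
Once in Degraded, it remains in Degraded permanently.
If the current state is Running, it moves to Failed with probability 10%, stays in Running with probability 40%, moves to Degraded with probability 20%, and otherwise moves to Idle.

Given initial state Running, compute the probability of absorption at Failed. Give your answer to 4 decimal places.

Let h(s) be the probability of absorption at Failed starting from transient state s. Then h(Failed) = 1 and h(Degraded) = 0. By first-step analysis:
h(Idle) = 0.1·1 + 0.4·h(Idle) + 0.2·0 + 0.3·h(Running)
h(Running) = 0.1·1 + 0.3·h(Idle) + 0.2·0 + 0.4·h(Running)
Solving: h(Idle) = 0.3333, h(Running) = 0.3333.
Starting from Running, the probability is 0.3333.

0.3333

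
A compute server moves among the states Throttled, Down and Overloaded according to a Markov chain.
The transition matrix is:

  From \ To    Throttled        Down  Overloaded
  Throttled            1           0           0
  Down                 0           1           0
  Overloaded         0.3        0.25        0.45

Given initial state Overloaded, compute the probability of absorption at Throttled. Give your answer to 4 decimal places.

Let h(s) be the probability of absorption at Throttled starting from transient state s. Then h(Throttled) = 1 and h(Down) = 0. By first-step analysis:
h(Overloaded) = 0.3·1 + 0.25·0 + 0.45·h(Overloaded)
Solving: h(Overloaded) = 0.5455.
Starting from Overloaded, the probability is 0.5455.

0.5455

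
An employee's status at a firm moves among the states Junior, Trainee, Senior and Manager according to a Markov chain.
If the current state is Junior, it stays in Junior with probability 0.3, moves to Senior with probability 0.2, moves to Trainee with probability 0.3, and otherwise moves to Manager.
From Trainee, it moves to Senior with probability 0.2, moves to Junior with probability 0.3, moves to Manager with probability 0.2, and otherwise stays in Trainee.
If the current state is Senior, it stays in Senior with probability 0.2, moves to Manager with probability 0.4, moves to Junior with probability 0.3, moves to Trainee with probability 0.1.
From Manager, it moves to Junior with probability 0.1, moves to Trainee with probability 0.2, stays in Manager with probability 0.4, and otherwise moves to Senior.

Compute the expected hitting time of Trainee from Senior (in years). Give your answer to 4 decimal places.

5.5172

Let t(s) be the expected number of years to first reach Trainee from state s, with t(Trainee) = 0. Conditioning on the first year:
t(Junior) = 1 + 0.3·t(Junior) + 0.2·t(Senior) + 0.2·t(Manager)
t(Senior) = 1 + 0.3·t(Junior) + 0.2·t(Senior) + 0.4·t(Manager)
t(Manager) = 1 + 0.1·t(Junior) + 0.3·t(Senior) + 0.4·t(Manager)
Solving: t(Junior) = 4.4828, t(Senior) = 5.5172, t(Manager) = 5.1724.
Expected years from Senior to Trainee: 5.5172.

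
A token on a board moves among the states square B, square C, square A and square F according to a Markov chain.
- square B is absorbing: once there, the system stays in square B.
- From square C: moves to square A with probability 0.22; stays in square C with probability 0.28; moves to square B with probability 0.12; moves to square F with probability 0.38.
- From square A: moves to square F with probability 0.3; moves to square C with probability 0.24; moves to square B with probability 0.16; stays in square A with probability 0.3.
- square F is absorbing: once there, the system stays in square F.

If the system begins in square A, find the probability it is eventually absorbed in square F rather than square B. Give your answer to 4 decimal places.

Let h(s) be the probability of absorption at square F starting from transient state s. Then h(square F) = 1 and h(square B) = 0. By first-step analysis:
h(square C) = 0.12·0 + 0.28·h(square C) + 0.22·h(square A) + 0.38·1
h(square A) = 0.16·0 + 0.24·h(square C) + 0.3·h(square A) + 0.3·1
Solving: h(square C) = 0.7358, h(square A) = 0.6809.
Starting from square A, the probability is 0.6809.

0.6809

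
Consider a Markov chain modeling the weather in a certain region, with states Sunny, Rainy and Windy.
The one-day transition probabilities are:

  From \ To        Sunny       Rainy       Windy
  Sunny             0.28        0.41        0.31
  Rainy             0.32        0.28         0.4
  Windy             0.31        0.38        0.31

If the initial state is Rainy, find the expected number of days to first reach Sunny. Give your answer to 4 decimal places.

3.1613

Let t(s) be the expected number of days to first reach Sunny from state s, with t(Sunny) = 0. Conditioning on the first day:
t(Rainy) = 1 + 0.28·t(Rainy) + 0.4·t(Windy)
t(Windy) = 1 + 0.38·t(Rainy) + 0.31·t(Windy)
Solving: t(Rainy) = 3.1613, t(Windy) = 3.1903.
Expected days from Rainy to Sunny: 3.1613.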